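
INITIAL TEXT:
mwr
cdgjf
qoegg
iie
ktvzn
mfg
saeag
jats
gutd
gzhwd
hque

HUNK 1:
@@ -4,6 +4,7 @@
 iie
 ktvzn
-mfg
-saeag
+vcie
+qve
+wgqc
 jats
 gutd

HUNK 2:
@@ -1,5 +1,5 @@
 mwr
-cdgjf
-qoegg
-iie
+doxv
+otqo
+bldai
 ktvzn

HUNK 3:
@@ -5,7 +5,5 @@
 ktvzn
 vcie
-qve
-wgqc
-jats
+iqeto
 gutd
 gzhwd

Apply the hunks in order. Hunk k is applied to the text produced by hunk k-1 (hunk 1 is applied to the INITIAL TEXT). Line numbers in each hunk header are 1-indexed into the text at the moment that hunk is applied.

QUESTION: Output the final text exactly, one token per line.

Answer: mwr
doxv
otqo
bldai
ktvzn
vcie
iqeto
gutd
gzhwd
hque

Derivation:
Hunk 1: at line 4 remove [mfg,saeag] add [vcie,qve,wgqc] -> 12 lines: mwr cdgjf qoegg iie ktvzn vcie qve wgqc jats gutd gzhwd hque
Hunk 2: at line 1 remove [cdgjf,qoegg,iie] add [doxv,otqo,bldai] -> 12 lines: mwr doxv otqo bldai ktvzn vcie qve wgqc jats gutd gzhwd hque
Hunk 3: at line 5 remove [qve,wgqc,jats] add [iqeto] -> 10 lines: mwr doxv otqo bldai ktvzn vcie iqeto gutd gzhwd hque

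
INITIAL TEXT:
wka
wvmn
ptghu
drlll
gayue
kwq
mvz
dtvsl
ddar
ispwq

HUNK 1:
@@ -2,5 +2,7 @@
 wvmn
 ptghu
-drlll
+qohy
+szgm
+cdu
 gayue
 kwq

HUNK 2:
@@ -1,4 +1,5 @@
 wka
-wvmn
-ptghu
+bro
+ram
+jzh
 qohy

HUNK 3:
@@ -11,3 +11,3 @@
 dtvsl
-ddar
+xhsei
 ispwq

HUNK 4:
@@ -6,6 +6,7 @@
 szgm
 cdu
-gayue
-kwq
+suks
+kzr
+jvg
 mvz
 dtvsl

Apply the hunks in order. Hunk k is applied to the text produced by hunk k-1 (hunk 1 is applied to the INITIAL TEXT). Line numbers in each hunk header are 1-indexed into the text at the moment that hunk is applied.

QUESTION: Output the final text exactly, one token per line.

Hunk 1: at line 2 remove [drlll] add [qohy,szgm,cdu] -> 12 lines: wka wvmn ptghu qohy szgm cdu gayue kwq mvz dtvsl ddar ispwq
Hunk 2: at line 1 remove [wvmn,ptghu] add [bro,ram,jzh] -> 13 lines: wka bro ram jzh qohy szgm cdu gayue kwq mvz dtvsl ddar ispwq
Hunk 3: at line 11 remove [ddar] add [xhsei] -> 13 lines: wka bro ram jzh qohy szgm cdu gayue kwq mvz dtvsl xhsei ispwq
Hunk 4: at line 6 remove [gayue,kwq] add [suks,kzr,jvg] -> 14 lines: wka bro ram jzh qohy szgm cdu suks kzr jvg mvz dtvsl xhsei ispwq

Answer: wka
bro
ram
jzh
qohy
szgm
cdu
suks
kzr
jvg
mvz
dtvsl
xhsei
ispwq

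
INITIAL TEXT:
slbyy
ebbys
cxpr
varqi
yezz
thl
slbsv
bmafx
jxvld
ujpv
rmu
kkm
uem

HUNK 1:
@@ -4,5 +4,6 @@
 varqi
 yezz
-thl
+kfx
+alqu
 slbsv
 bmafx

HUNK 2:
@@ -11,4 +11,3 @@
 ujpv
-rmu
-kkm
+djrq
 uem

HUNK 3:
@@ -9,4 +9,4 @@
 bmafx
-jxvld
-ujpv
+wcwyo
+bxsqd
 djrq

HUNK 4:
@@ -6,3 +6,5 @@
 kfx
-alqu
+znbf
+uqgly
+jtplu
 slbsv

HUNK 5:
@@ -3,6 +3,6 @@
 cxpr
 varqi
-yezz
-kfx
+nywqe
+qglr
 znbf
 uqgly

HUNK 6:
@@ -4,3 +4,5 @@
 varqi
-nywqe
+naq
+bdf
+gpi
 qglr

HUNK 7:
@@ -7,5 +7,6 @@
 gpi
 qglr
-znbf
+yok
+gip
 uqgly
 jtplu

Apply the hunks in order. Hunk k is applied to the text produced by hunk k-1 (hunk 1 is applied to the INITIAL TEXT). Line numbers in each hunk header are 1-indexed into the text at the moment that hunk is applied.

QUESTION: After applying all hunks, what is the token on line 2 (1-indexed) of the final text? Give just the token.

Hunk 1: at line 4 remove [thl] add [kfx,alqu] -> 14 lines: slbyy ebbys cxpr varqi yezz kfx alqu slbsv bmafx jxvld ujpv rmu kkm uem
Hunk 2: at line 11 remove [rmu,kkm] add [djrq] -> 13 lines: slbyy ebbys cxpr varqi yezz kfx alqu slbsv bmafx jxvld ujpv djrq uem
Hunk 3: at line 9 remove [jxvld,ujpv] add [wcwyo,bxsqd] -> 13 lines: slbyy ebbys cxpr varqi yezz kfx alqu slbsv bmafx wcwyo bxsqd djrq uem
Hunk 4: at line 6 remove [alqu] add [znbf,uqgly,jtplu] -> 15 lines: slbyy ebbys cxpr varqi yezz kfx znbf uqgly jtplu slbsv bmafx wcwyo bxsqd djrq uem
Hunk 5: at line 3 remove [yezz,kfx] add [nywqe,qglr] -> 15 lines: slbyy ebbys cxpr varqi nywqe qglr znbf uqgly jtplu slbsv bmafx wcwyo bxsqd djrq uem
Hunk 6: at line 4 remove [nywqe] add [naq,bdf,gpi] -> 17 lines: slbyy ebbys cxpr varqi naq bdf gpi qglr znbf uqgly jtplu slbsv bmafx wcwyo bxsqd djrq uem
Hunk 7: at line 7 remove [znbf] add [yok,gip] -> 18 lines: slbyy ebbys cxpr varqi naq bdf gpi qglr yok gip uqgly jtplu slbsv bmafx wcwyo bxsqd djrq uem
Final line 2: ebbys

Answer: ebbys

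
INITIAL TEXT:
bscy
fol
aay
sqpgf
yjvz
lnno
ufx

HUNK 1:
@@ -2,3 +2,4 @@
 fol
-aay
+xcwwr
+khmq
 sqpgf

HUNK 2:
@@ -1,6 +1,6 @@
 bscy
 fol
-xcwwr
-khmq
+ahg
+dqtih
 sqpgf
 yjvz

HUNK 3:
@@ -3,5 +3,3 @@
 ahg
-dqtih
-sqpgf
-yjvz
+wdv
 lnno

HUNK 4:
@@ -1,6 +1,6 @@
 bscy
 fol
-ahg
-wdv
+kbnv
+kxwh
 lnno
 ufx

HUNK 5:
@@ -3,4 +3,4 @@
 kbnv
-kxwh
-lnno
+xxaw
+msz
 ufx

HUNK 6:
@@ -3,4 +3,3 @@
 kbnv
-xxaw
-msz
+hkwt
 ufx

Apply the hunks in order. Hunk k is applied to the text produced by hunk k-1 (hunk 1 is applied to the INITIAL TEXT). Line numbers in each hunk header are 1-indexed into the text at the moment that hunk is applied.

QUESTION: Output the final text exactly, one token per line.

Hunk 1: at line 2 remove [aay] add [xcwwr,khmq] -> 8 lines: bscy fol xcwwr khmq sqpgf yjvz lnno ufx
Hunk 2: at line 1 remove [xcwwr,khmq] add [ahg,dqtih] -> 8 lines: bscy fol ahg dqtih sqpgf yjvz lnno ufx
Hunk 3: at line 3 remove [dqtih,sqpgf,yjvz] add [wdv] -> 6 lines: bscy fol ahg wdv lnno ufx
Hunk 4: at line 1 remove [ahg,wdv] add [kbnv,kxwh] -> 6 lines: bscy fol kbnv kxwh lnno ufx
Hunk 5: at line 3 remove [kxwh,lnno] add [xxaw,msz] -> 6 lines: bscy fol kbnv xxaw msz ufx
Hunk 6: at line 3 remove [xxaw,msz] add [hkwt] -> 5 lines: bscy fol kbnv hkwt ufx

Answer: bscy
fol
kbnv
hkwt
ufx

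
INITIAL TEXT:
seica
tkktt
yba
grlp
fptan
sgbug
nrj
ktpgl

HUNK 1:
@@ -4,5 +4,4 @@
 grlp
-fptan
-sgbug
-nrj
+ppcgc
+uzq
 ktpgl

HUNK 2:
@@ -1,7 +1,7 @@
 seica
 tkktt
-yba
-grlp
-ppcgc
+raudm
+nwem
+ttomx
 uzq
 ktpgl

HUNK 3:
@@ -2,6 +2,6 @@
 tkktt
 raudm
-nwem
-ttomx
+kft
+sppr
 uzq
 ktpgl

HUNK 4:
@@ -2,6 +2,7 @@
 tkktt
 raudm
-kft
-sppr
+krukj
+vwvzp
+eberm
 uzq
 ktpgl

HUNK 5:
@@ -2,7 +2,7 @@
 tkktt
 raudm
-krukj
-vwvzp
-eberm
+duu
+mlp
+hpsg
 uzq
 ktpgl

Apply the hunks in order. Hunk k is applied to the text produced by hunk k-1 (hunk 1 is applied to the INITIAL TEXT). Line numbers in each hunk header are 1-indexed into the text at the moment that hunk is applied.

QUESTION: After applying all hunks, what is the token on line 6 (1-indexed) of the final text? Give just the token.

Answer: hpsg

Derivation:
Hunk 1: at line 4 remove [fptan,sgbug,nrj] add [ppcgc,uzq] -> 7 lines: seica tkktt yba grlp ppcgc uzq ktpgl
Hunk 2: at line 1 remove [yba,grlp,ppcgc] add [raudm,nwem,ttomx] -> 7 lines: seica tkktt raudm nwem ttomx uzq ktpgl
Hunk 3: at line 2 remove [nwem,ttomx] add [kft,sppr] -> 7 lines: seica tkktt raudm kft sppr uzq ktpgl
Hunk 4: at line 2 remove [kft,sppr] add [krukj,vwvzp,eberm] -> 8 lines: seica tkktt raudm krukj vwvzp eberm uzq ktpgl
Hunk 5: at line 2 remove [krukj,vwvzp,eberm] add [duu,mlp,hpsg] -> 8 lines: seica tkktt raudm duu mlp hpsg uzq ktpgl
Final line 6: hpsg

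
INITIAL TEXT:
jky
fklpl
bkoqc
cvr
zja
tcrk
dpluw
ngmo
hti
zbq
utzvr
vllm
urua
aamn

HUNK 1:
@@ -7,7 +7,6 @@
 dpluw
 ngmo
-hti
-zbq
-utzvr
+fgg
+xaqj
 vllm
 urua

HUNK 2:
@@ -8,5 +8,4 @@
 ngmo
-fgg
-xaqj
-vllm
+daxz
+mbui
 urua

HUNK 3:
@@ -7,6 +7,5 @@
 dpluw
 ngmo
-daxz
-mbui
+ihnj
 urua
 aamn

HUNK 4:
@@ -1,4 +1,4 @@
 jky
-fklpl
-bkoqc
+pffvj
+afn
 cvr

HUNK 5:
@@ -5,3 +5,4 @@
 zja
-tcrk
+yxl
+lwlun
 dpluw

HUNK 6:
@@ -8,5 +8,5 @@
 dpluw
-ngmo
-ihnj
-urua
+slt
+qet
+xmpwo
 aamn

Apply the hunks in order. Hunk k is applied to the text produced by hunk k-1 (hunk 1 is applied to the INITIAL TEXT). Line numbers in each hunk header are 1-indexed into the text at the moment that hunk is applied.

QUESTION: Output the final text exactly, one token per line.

Answer: jky
pffvj
afn
cvr
zja
yxl
lwlun
dpluw
slt
qet
xmpwo
aamn

Derivation:
Hunk 1: at line 7 remove [hti,zbq,utzvr] add [fgg,xaqj] -> 13 lines: jky fklpl bkoqc cvr zja tcrk dpluw ngmo fgg xaqj vllm urua aamn
Hunk 2: at line 8 remove [fgg,xaqj,vllm] add [daxz,mbui] -> 12 lines: jky fklpl bkoqc cvr zja tcrk dpluw ngmo daxz mbui urua aamn
Hunk 3: at line 7 remove [daxz,mbui] add [ihnj] -> 11 lines: jky fklpl bkoqc cvr zja tcrk dpluw ngmo ihnj urua aamn
Hunk 4: at line 1 remove [fklpl,bkoqc] add [pffvj,afn] -> 11 lines: jky pffvj afn cvr zja tcrk dpluw ngmo ihnj urua aamn
Hunk 5: at line 5 remove [tcrk] add [yxl,lwlun] -> 12 lines: jky pffvj afn cvr zja yxl lwlun dpluw ngmo ihnj urua aamn
Hunk 6: at line 8 remove [ngmo,ihnj,urua] add [slt,qet,xmpwo] -> 12 lines: jky pffvj afn cvr zja yxl lwlun dpluw slt qet xmpwo aamn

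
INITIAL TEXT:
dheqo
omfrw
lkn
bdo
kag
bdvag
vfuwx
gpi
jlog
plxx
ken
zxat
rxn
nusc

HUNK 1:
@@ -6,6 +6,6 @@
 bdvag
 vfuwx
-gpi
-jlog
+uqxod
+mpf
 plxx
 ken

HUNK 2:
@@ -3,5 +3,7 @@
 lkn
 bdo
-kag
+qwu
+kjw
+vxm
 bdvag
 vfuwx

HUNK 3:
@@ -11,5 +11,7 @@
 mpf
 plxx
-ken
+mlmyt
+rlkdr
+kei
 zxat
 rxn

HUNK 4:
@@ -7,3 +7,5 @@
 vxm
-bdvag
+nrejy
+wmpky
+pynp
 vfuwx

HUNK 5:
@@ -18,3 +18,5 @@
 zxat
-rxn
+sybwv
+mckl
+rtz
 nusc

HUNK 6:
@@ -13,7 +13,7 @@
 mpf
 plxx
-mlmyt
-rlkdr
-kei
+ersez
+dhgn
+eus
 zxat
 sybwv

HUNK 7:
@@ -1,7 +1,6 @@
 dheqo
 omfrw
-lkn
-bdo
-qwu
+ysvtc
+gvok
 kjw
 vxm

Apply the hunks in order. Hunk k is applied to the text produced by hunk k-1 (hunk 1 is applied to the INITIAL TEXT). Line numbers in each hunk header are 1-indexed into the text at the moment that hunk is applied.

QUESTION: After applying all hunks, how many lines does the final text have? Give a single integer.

Answer: 21

Derivation:
Hunk 1: at line 6 remove [gpi,jlog] add [uqxod,mpf] -> 14 lines: dheqo omfrw lkn bdo kag bdvag vfuwx uqxod mpf plxx ken zxat rxn nusc
Hunk 2: at line 3 remove [kag] add [qwu,kjw,vxm] -> 16 lines: dheqo omfrw lkn bdo qwu kjw vxm bdvag vfuwx uqxod mpf plxx ken zxat rxn nusc
Hunk 3: at line 11 remove [ken] add [mlmyt,rlkdr,kei] -> 18 lines: dheqo omfrw lkn bdo qwu kjw vxm bdvag vfuwx uqxod mpf plxx mlmyt rlkdr kei zxat rxn nusc
Hunk 4: at line 7 remove [bdvag] add [nrejy,wmpky,pynp] -> 20 lines: dheqo omfrw lkn bdo qwu kjw vxm nrejy wmpky pynp vfuwx uqxod mpf plxx mlmyt rlkdr kei zxat rxn nusc
Hunk 5: at line 18 remove [rxn] add [sybwv,mckl,rtz] -> 22 lines: dheqo omfrw lkn bdo qwu kjw vxm nrejy wmpky pynp vfuwx uqxod mpf plxx mlmyt rlkdr kei zxat sybwv mckl rtz nusc
Hunk 6: at line 13 remove [mlmyt,rlkdr,kei] add [ersez,dhgn,eus] -> 22 lines: dheqo omfrw lkn bdo qwu kjw vxm nrejy wmpky pynp vfuwx uqxod mpf plxx ersez dhgn eus zxat sybwv mckl rtz nusc
Hunk 7: at line 1 remove [lkn,bdo,qwu] add [ysvtc,gvok] -> 21 lines: dheqo omfrw ysvtc gvok kjw vxm nrejy wmpky pynp vfuwx uqxod mpf plxx ersez dhgn eus zxat sybwv mckl rtz nusc
Final line count: 21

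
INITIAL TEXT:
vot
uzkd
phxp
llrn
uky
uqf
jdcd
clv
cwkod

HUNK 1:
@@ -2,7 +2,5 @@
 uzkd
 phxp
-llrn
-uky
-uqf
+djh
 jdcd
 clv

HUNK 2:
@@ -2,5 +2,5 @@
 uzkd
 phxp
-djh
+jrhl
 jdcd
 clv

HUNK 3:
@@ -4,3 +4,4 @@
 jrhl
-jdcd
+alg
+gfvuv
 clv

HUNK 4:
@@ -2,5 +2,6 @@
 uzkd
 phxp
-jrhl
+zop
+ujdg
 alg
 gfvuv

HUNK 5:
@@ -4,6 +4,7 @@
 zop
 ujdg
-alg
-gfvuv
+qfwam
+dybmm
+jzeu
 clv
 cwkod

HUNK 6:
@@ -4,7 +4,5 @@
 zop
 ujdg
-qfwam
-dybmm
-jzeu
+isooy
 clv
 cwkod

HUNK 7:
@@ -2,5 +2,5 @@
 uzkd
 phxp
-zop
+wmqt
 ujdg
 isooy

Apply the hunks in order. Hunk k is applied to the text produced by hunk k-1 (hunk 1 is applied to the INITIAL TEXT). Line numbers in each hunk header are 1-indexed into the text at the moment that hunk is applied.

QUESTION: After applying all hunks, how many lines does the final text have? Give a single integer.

Hunk 1: at line 2 remove [llrn,uky,uqf] add [djh] -> 7 lines: vot uzkd phxp djh jdcd clv cwkod
Hunk 2: at line 2 remove [djh] add [jrhl] -> 7 lines: vot uzkd phxp jrhl jdcd clv cwkod
Hunk 3: at line 4 remove [jdcd] add [alg,gfvuv] -> 8 lines: vot uzkd phxp jrhl alg gfvuv clv cwkod
Hunk 4: at line 2 remove [jrhl] add [zop,ujdg] -> 9 lines: vot uzkd phxp zop ujdg alg gfvuv clv cwkod
Hunk 5: at line 4 remove [alg,gfvuv] add [qfwam,dybmm,jzeu] -> 10 lines: vot uzkd phxp zop ujdg qfwam dybmm jzeu clv cwkod
Hunk 6: at line 4 remove [qfwam,dybmm,jzeu] add [isooy] -> 8 lines: vot uzkd phxp zop ujdg isooy clv cwkod
Hunk 7: at line 2 remove [zop] add [wmqt] -> 8 lines: vot uzkd phxp wmqt ujdg isooy clv cwkod
Final line count: 8

Answer: 8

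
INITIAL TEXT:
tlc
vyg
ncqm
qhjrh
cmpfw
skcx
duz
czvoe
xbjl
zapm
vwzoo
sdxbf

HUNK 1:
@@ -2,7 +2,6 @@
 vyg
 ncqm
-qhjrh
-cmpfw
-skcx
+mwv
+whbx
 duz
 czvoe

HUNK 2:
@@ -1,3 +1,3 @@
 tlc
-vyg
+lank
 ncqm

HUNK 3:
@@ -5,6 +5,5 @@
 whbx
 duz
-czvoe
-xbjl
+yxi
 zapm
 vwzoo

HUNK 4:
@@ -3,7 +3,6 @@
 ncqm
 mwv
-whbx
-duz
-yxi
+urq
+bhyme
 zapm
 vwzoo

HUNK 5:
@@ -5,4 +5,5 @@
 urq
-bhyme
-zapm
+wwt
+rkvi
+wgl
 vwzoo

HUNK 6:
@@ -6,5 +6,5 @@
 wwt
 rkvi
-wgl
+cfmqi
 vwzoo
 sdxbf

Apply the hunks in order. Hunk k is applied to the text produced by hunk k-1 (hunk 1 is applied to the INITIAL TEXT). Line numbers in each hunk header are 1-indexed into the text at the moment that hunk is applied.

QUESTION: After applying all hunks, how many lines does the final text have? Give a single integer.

Hunk 1: at line 2 remove [qhjrh,cmpfw,skcx] add [mwv,whbx] -> 11 lines: tlc vyg ncqm mwv whbx duz czvoe xbjl zapm vwzoo sdxbf
Hunk 2: at line 1 remove [vyg] add [lank] -> 11 lines: tlc lank ncqm mwv whbx duz czvoe xbjl zapm vwzoo sdxbf
Hunk 3: at line 5 remove [czvoe,xbjl] add [yxi] -> 10 lines: tlc lank ncqm mwv whbx duz yxi zapm vwzoo sdxbf
Hunk 4: at line 3 remove [whbx,duz,yxi] add [urq,bhyme] -> 9 lines: tlc lank ncqm mwv urq bhyme zapm vwzoo sdxbf
Hunk 5: at line 5 remove [bhyme,zapm] add [wwt,rkvi,wgl] -> 10 lines: tlc lank ncqm mwv urq wwt rkvi wgl vwzoo sdxbf
Hunk 6: at line 6 remove [wgl] add [cfmqi] -> 10 lines: tlc lank ncqm mwv urq wwt rkvi cfmqi vwzoo sdxbf
Final line count: 10

Answer: 10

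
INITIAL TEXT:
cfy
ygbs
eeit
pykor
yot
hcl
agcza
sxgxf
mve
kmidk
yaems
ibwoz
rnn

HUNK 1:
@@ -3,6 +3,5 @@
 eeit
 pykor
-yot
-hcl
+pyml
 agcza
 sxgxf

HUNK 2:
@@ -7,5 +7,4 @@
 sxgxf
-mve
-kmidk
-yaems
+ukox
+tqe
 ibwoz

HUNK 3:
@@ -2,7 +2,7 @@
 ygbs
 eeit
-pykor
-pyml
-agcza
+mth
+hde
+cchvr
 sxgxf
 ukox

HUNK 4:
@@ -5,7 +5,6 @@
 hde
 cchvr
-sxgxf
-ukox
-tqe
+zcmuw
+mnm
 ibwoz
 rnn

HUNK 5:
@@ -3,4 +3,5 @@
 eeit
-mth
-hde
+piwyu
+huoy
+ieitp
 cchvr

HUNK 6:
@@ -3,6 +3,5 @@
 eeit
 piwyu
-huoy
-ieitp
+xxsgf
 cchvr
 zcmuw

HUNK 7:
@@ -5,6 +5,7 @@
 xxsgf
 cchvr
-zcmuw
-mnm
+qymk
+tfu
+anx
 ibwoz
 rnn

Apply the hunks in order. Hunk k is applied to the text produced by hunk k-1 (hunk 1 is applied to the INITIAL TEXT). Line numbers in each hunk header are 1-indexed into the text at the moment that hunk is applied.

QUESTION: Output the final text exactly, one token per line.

Hunk 1: at line 3 remove [yot,hcl] add [pyml] -> 12 lines: cfy ygbs eeit pykor pyml agcza sxgxf mve kmidk yaems ibwoz rnn
Hunk 2: at line 7 remove [mve,kmidk,yaems] add [ukox,tqe] -> 11 lines: cfy ygbs eeit pykor pyml agcza sxgxf ukox tqe ibwoz rnn
Hunk 3: at line 2 remove [pykor,pyml,agcza] add [mth,hde,cchvr] -> 11 lines: cfy ygbs eeit mth hde cchvr sxgxf ukox tqe ibwoz rnn
Hunk 4: at line 5 remove [sxgxf,ukox,tqe] add [zcmuw,mnm] -> 10 lines: cfy ygbs eeit mth hde cchvr zcmuw mnm ibwoz rnn
Hunk 5: at line 3 remove [mth,hde] add [piwyu,huoy,ieitp] -> 11 lines: cfy ygbs eeit piwyu huoy ieitp cchvr zcmuw mnm ibwoz rnn
Hunk 6: at line 3 remove [huoy,ieitp] add [xxsgf] -> 10 lines: cfy ygbs eeit piwyu xxsgf cchvr zcmuw mnm ibwoz rnn
Hunk 7: at line 5 remove [zcmuw,mnm] add [qymk,tfu,anx] -> 11 lines: cfy ygbs eeit piwyu xxsgf cchvr qymk tfu anx ibwoz rnn

Answer: cfy
ygbs
eeit
piwyu
xxsgf
cchvr
qymk
tfu
anx
ibwoz
rnn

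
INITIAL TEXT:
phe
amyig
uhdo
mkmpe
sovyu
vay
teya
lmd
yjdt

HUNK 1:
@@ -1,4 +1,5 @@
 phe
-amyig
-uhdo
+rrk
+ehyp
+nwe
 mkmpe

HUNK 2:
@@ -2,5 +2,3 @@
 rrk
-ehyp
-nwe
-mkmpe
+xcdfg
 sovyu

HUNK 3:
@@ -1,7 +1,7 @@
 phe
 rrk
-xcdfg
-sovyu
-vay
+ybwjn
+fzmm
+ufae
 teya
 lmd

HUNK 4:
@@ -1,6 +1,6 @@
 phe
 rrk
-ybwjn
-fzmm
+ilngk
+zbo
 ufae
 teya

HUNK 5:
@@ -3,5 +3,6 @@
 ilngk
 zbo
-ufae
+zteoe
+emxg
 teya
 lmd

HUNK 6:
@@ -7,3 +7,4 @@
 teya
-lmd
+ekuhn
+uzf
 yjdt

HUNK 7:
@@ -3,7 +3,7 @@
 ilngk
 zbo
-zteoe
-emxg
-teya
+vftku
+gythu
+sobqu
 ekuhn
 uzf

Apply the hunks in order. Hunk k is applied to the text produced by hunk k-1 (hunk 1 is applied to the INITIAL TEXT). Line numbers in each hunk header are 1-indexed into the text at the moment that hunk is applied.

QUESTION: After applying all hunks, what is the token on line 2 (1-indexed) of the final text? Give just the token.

Answer: rrk

Derivation:
Hunk 1: at line 1 remove [amyig,uhdo] add [rrk,ehyp,nwe] -> 10 lines: phe rrk ehyp nwe mkmpe sovyu vay teya lmd yjdt
Hunk 2: at line 2 remove [ehyp,nwe,mkmpe] add [xcdfg] -> 8 lines: phe rrk xcdfg sovyu vay teya lmd yjdt
Hunk 3: at line 1 remove [xcdfg,sovyu,vay] add [ybwjn,fzmm,ufae] -> 8 lines: phe rrk ybwjn fzmm ufae teya lmd yjdt
Hunk 4: at line 1 remove [ybwjn,fzmm] add [ilngk,zbo] -> 8 lines: phe rrk ilngk zbo ufae teya lmd yjdt
Hunk 5: at line 3 remove [ufae] add [zteoe,emxg] -> 9 lines: phe rrk ilngk zbo zteoe emxg teya lmd yjdt
Hunk 6: at line 7 remove [lmd] add [ekuhn,uzf] -> 10 lines: phe rrk ilngk zbo zteoe emxg teya ekuhn uzf yjdt
Hunk 7: at line 3 remove [zteoe,emxg,teya] add [vftku,gythu,sobqu] -> 10 lines: phe rrk ilngk zbo vftku gythu sobqu ekuhn uzf yjdt
Final line 2: rrk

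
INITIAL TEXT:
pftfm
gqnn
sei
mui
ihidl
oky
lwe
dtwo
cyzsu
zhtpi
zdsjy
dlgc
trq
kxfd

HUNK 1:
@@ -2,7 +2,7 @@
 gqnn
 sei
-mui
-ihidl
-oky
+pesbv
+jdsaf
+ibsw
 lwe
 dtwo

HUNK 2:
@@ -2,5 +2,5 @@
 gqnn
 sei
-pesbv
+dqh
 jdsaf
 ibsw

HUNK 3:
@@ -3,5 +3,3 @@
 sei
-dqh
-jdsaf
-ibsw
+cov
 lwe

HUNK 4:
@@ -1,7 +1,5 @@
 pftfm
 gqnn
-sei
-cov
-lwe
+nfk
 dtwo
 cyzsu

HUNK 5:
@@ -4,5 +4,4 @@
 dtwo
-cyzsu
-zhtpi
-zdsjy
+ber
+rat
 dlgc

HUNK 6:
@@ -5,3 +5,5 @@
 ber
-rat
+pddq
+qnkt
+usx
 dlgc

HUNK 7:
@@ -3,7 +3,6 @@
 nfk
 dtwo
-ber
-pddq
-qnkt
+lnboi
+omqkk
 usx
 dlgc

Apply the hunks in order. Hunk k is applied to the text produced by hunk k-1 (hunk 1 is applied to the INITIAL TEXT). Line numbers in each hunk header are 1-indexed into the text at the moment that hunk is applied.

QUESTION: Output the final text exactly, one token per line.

Hunk 1: at line 2 remove [mui,ihidl,oky] add [pesbv,jdsaf,ibsw] -> 14 lines: pftfm gqnn sei pesbv jdsaf ibsw lwe dtwo cyzsu zhtpi zdsjy dlgc trq kxfd
Hunk 2: at line 2 remove [pesbv] add [dqh] -> 14 lines: pftfm gqnn sei dqh jdsaf ibsw lwe dtwo cyzsu zhtpi zdsjy dlgc trq kxfd
Hunk 3: at line 3 remove [dqh,jdsaf,ibsw] add [cov] -> 12 lines: pftfm gqnn sei cov lwe dtwo cyzsu zhtpi zdsjy dlgc trq kxfd
Hunk 4: at line 1 remove [sei,cov,lwe] add [nfk] -> 10 lines: pftfm gqnn nfk dtwo cyzsu zhtpi zdsjy dlgc trq kxfd
Hunk 5: at line 4 remove [cyzsu,zhtpi,zdsjy] add [ber,rat] -> 9 lines: pftfm gqnn nfk dtwo ber rat dlgc trq kxfd
Hunk 6: at line 5 remove [rat] add [pddq,qnkt,usx] -> 11 lines: pftfm gqnn nfk dtwo ber pddq qnkt usx dlgc trq kxfd
Hunk 7: at line 3 remove [ber,pddq,qnkt] add [lnboi,omqkk] -> 10 lines: pftfm gqnn nfk dtwo lnboi omqkk usx dlgc trq kxfd

Answer: pftfm
gqnn
nfk
dtwo
lnboi
omqkk
usx
dlgc
trq
kxfd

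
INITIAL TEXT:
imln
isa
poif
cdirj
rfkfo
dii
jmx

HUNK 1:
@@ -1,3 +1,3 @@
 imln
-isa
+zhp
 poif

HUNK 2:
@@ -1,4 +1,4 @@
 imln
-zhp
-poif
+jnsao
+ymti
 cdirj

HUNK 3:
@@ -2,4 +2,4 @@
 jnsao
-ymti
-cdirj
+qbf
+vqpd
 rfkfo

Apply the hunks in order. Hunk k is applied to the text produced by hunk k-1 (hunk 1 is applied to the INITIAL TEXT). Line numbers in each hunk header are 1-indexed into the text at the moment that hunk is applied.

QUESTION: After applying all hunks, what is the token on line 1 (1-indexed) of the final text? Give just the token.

Answer: imln

Derivation:
Hunk 1: at line 1 remove [isa] add [zhp] -> 7 lines: imln zhp poif cdirj rfkfo dii jmx
Hunk 2: at line 1 remove [zhp,poif] add [jnsao,ymti] -> 7 lines: imln jnsao ymti cdirj rfkfo dii jmx
Hunk 3: at line 2 remove [ymti,cdirj] add [qbf,vqpd] -> 7 lines: imln jnsao qbf vqpd rfkfo dii jmx
Final line 1: imln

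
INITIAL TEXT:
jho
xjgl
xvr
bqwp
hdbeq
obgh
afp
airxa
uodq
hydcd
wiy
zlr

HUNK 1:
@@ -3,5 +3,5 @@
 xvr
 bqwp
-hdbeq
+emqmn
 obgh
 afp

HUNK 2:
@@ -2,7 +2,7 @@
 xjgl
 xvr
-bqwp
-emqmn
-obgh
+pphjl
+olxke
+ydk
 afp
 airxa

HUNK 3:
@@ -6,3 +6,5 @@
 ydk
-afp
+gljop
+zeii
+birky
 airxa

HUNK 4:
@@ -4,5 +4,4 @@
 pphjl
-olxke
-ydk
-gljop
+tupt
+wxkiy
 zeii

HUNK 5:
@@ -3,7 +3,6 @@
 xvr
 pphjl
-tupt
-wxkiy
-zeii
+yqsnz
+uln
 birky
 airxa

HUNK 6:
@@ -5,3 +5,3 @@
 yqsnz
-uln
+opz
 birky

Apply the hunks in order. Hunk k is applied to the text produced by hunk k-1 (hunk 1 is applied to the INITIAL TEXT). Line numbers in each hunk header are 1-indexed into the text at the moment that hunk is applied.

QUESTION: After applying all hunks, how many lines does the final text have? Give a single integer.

Hunk 1: at line 3 remove [hdbeq] add [emqmn] -> 12 lines: jho xjgl xvr bqwp emqmn obgh afp airxa uodq hydcd wiy zlr
Hunk 2: at line 2 remove [bqwp,emqmn,obgh] add [pphjl,olxke,ydk] -> 12 lines: jho xjgl xvr pphjl olxke ydk afp airxa uodq hydcd wiy zlr
Hunk 3: at line 6 remove [afp] add [gljop,zeii,birky] -> 14 lines: jho xjgl xvr pphjl olxke ydk gljop zeii birky airxa uodq hydcd wiy zlr
Hunk 4: at line 4 remove [olxke,ydk,gljop] add [tupt,wxkiy] -> 13 lines: jho xjgl xvr pphjl tupt wxkiy zeii birky airxa uodq hydcd wiy zlr
Hunk 5: at line 3 remove [tupt,wxkiy,zeii] add [yqsnz,uln] -> 12 lines: jho xjgl xvr pphjl yqsnz uln birky airxa uodq hydcd wiy zlr
Hunk 6: at line 5 remove [uln] add [opz] -> 12 lines: jho xjgl xvr pphjl yqsnz opz birky airxa uodq hydcd wiy zlr
Final line count: 12

Answer: 12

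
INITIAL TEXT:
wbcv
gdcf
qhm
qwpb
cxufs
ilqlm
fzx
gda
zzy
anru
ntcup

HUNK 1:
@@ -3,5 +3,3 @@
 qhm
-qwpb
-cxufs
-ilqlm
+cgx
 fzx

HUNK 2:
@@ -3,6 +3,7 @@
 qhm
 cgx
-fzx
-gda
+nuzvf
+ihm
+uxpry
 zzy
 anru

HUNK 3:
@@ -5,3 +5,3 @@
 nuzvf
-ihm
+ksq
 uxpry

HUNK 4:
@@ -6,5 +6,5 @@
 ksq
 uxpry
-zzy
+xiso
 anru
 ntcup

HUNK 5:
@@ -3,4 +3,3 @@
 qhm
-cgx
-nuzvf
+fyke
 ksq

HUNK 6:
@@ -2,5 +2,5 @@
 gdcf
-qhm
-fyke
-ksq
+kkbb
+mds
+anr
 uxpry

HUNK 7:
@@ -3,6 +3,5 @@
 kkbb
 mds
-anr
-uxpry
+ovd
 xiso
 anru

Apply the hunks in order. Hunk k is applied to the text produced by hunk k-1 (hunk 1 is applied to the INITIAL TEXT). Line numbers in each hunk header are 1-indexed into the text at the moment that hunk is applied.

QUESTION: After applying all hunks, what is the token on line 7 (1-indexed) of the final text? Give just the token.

Answer: anru

Derivation:
Hunk 1: at line 3 remove [qwpb,cxufs,ilqlm] add [cgx] -> 9 lines: wbcv gdcf qhm cgx fzx gda zzy anru ntcup
Hunk 2: at line 3 remove [fzx,gda] add [nuzvf,ihm,uxpry] -> 10 lines: wbcv gdcf qhm cgx nuzvf ihm uxpry zzy anru ntcup
Hunk 3: at line 5 remove [ihm] add [ksq] -> 10 lines: wbcv gdcf qhm cgx nuzvf ksq uxpry zzy anru ntcup
Hunk 4: at line 6 remove [zzy] add [xiso] -> 10 lines: wbcv gdcf qhm cgx nuzvf ksq uxpry xiso anru ntcup
Hunk 5: at line 3 remove [cgx,nuzvf] add [fyke] -> 9 lines: wbcv gdcf qhm fyke ksq uxpry xiso anru ntcup
Hunk 6: at line 2 remove [qhm,fyke,ksq] add [kkbb,mds,anr] -> 9 lines: wbcv gdcf kkbb mds anr uxpry xiso anru ntcup
Hunk 7: at line 3 remove [anr,uxpry] add [ovd] -> 8 lines: wbcv gdcf kkbb mds ovd xiso anru ntcup
Final line 7: anru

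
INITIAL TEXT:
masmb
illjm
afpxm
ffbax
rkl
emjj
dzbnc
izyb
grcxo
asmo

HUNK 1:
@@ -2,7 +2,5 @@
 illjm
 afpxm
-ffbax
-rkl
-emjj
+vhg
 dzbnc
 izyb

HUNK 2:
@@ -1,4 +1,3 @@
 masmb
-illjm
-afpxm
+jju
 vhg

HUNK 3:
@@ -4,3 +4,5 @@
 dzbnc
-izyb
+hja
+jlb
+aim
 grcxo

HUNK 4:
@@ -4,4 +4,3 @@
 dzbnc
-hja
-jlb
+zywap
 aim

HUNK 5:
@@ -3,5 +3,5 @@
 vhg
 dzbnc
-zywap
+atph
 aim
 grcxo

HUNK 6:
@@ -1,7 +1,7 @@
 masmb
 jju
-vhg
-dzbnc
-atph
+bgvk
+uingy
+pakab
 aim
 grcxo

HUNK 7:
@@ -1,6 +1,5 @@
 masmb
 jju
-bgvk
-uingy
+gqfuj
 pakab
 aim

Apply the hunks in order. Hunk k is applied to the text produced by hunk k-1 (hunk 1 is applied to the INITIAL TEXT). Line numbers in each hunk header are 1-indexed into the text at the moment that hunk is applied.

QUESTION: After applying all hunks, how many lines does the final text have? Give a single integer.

Hunk 1: at line 2 remove [ffbax,rkl,emjj] add [vhg] -> 8 lines: masmb illjm afpxm vhg dzbnc izyb grcxo asmo
Hunk 2: at line 1 remove [illjm,afpxm] add [jju] -> 7 lines: masmb jju vhg dzbnc izyb grcxo asmo
Hunk 3: at line 4 remove [izyb] add [hja,jlb,aim] -> 9 lines: masmb jju vhg dzbnc hja jlb aim grcxo asmo
Hunk 4: at line 4 remove [hja,jlb] add [zywap] -> 8 lines: masmb jju vhg dzbnc zywap aim grcxo asmo
Hunk 5: at line 3 remove [zywap] add [atph] -> 8 lines: masmb jju vhg dzbnc atph aim grcxo asmo
Hunk 6: at line 1 remove [vhg,dzbnc,atph] add [bgvk,uingy,pakab] -> 8 lines: masmb jju bgvk uingy pakab aim grcxo asmo
Hunk 7: at line 1 remove [bgvk,uingy] add [gqfuj] -> 7 lines: masmb jju gqfuj pakab aim grcxo asmo
Final line count: 7

Answer: 7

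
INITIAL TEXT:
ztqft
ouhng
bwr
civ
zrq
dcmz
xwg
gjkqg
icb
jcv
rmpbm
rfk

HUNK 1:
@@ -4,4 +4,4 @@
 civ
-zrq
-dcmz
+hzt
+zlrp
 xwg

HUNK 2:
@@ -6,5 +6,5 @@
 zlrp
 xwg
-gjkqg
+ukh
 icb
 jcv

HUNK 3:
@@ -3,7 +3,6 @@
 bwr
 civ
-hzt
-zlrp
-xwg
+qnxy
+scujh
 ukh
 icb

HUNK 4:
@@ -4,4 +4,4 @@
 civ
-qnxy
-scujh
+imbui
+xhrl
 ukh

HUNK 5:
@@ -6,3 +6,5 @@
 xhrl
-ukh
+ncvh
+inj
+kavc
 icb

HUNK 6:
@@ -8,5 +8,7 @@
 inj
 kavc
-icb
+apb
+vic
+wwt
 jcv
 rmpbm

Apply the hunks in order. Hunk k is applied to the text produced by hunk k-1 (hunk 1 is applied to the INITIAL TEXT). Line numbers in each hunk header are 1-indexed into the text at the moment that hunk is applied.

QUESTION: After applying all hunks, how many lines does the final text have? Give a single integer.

Answer: 15

Derivation:
Hunk 1: at line 4 remove [zrq,dcmz] add [hzt,zlrp] -> 12 lines: ztqft ouhng bwr civ hzt zlrp xwg gjkqg icb jcv rmpbm rfk
Hunk 2: at line 6 remove [gjkqg] add [ukh] -> 12 lines: ztqft ouhng bwr civ hzt zlrp xwg ukh icb jcv rmpbm rfk
Hunk 3: at line 3 remove [hzt,zlrp,xwg] add [qnxy,scujh] -> 11 lines: ztqft ouhng bwr civ qnxy scujh ukh icb jcv rmpbm rfk
Hunk 4: at line 4 remove [qnxy,scujh] add [imbui,xhrl] -> 11 lines: ztqft ouhng bwr civ imbui xhrl ukh icb jcv rmpbm rfk
Hunk 5: at line 6 remove [ukh] add [ncvh,inj,kavc] -> 13 lines: ztqft ouhng bwr civ imbui xhrl ncvh inj kavc icb jcv rmpbm rfk
Hunk 6: at line 8 remove [icb] add [apb,vic,wwt] -> 15 lines: ztqft ouhng bwr civ imbui xhrl ncvh inj kavc apb vic wwt jcv rmpbm rfk
Final line count: 15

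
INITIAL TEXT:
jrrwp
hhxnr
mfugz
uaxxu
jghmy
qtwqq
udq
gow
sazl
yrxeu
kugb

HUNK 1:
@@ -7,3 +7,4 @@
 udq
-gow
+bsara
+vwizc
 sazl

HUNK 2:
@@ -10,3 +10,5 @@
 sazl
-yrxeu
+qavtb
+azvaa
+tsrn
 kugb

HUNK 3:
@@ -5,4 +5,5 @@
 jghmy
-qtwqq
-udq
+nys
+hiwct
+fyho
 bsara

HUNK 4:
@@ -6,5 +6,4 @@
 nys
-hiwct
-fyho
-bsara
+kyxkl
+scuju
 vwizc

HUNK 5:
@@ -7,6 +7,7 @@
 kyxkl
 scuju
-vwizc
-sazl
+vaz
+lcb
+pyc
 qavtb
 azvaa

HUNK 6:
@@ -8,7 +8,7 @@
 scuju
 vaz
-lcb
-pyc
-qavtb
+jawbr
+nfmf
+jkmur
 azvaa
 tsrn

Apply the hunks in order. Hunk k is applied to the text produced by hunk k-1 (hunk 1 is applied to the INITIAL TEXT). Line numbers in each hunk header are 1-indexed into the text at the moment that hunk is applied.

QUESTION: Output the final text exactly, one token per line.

Hunk 1: at line 7 remove [gow] add [bsara,vwizc] -> 12 lines: jrrwp hhxnr mfugz uaxxu jghmy qtwqq udq bsara vwizc sazl yrxeu kugb
Hunk 2: at line 10 remove [yrxeu] add [qavtb,azvaa,tsrn] -> 14 lines: jrrwp hhxnr mfugz uaxxu jghmy qtwqq udq bsara vwizc sazl qavtb azvaa tsrn kugb
Hunk 3: at line 5 remove [qtwqq,udq] add [nys,hiwct,fyho] -> 15 lines: jrrwp hhxnr mfugz uaxxu jghmy nys hiwct fyho bsara vwizc sazl qavtb azvaa tsrn kugb
Hunk 4: at line 6 remove [hiwct,fyho,bsara] add [kyxkl,scuju] -> 14 lines: jrrwp hhxnr mfugz uaxxu jghmy nys kyxkl scuju vwizc sazl qavtb azvaa tsrn kugb
Hunk 5: at line 7 remove [vwizc,sazl] add [vaz,lcb,pyc] -> 15 lines: jrrwp hhxnr mfugz uaxxu jghmy nys kyxkl scuju vaz lcb pyc qavtb azvaa tsrn kugb
Hunk 6: at line 8 remove [lcb,pyc,qavtb] add [jawbr,nfmf,jkmur] -> 15 lines: jrrwp hhxnr mfugz uaxxu jghmy nys kyxkl scuju vaz jawbr nfmf jkmur azvaa tsrn kugb

Answer: jrrwp
hhxnr
mfugz
uaxxu
jghmy
nys
kyxkl
scuju
vaz
jawbr
nfmf
jkmur
azvaa
tsrn
kugb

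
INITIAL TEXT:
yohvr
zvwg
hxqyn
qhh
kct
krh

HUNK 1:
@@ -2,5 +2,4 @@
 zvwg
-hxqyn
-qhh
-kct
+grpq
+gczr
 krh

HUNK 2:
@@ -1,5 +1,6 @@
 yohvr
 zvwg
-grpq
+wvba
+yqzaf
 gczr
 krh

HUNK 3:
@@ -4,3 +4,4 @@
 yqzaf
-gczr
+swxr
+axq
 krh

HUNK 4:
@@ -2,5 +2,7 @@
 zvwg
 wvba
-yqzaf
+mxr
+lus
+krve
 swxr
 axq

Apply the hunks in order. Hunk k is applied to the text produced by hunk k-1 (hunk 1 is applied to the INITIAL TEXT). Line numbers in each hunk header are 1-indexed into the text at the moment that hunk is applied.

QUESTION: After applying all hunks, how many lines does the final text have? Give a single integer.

Answer: 9

Derivation:
Hunk 1: at line 2 remove [hxqyn,qhh,kct] add [grpq,gczr] -> 5 lines: yohvr zvwg grpq gczr krh
Hunk 2: at line 1 remove [grpq] add [wvba,yqzaf] -> 6 lines: yohvr zvwg wvba yqzaf gczr krh
Hunk 3: at line 4 remove [gczr] add [swxr,axq] -> 7 lines: yohvr zvwg wvba yqzaf swxr axq krh
Hunk 4: at line 2 remove [yqzaf] add [mxr,lus,krve] -> 9 lines: yohvr zvwg wvba mxr lus krve swxr axq krh
Final line count: 9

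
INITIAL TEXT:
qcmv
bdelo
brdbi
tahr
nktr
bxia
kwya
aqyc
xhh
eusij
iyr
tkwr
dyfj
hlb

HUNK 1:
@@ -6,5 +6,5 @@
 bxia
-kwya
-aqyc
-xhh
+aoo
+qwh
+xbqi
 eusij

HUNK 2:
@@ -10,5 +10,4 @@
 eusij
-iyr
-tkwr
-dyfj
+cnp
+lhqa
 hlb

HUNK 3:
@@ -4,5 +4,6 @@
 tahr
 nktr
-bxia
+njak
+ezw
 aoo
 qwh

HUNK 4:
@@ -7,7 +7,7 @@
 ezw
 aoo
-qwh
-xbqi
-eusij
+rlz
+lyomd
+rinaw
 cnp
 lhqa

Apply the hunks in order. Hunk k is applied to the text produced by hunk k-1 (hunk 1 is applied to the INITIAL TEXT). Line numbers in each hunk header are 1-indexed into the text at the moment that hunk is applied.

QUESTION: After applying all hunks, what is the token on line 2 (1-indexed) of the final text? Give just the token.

Hunk 1: at line 6 remove [kwya,aqyc,xhh] add [aoo,qwh,xbqi] -> 14 lines: qcmv bdelo brdbi tahr nktr bxia aoo qwh xbqi eusij iyr tkwr dyfj hlb
Hunk 2: at line 10 remove [iyr,tkwr,dyfj] add [cnp,lhqa] -> 13 lines: qcmv bdelo brdbi tahr nktr bxia aoo qwh xbqi eusij cnp lhqa hlb
Hunk 3: at line 4 remove [bxia] add [njak,ezw] -> 14 lines: qcmv bdelo brdbi tahr nktr njak ezw aoo qwh xbqi eusij cnp lhqa hlb
Hunk 4: at line 7 remove [qwh,xbqi,eusij] add [rlz,lyomd,rinaw] -> 14 lines: qcmv bdelo brdbi tahr nktr njak ezw aoo rlz lyomd rinaw cnp lhqa hlb
Final line 2: bdelo

Answer: bdelo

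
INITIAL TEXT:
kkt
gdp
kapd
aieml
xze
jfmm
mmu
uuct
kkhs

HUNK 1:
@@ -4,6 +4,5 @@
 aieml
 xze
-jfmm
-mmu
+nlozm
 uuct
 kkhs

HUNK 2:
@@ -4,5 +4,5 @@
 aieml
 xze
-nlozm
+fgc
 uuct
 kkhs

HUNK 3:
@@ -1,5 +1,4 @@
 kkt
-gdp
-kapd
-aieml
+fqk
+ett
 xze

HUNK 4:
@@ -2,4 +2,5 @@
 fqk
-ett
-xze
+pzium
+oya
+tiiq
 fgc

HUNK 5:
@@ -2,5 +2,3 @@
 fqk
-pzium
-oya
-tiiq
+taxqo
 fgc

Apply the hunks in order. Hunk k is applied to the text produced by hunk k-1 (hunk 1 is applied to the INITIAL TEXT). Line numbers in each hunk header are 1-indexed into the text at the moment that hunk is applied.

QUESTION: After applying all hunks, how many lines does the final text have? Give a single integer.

Answer: 6

Derivation:
Hunk 1: at line 4 remove [jfmm,mmu] add [nlozm] -> 8 lines: kkt gdp kapd aieml xze nlozm uuct kkhs
Hunk 2: at line 4 remove [nlozm] add [fgc] -> 8 lines: kkt gdp kapd aieml xze fgc uuct kkhs
Hunk 3: at line 1 remove [gdp,kapd,aieml] add [fqk,ett] -> 7 lines: kkt fqk ett xze fgc uuct kkhs
Hunk 4: at line 2 remove [ett,xze] add [pzium,oya,tiiq] -> 8 lines: kkt fqk pzium oya tiiq fgc uuct kkhs
Hunk 5: at line 2 remove [pzium,oya,tiiq] add [taxqo] -> 6 lines: kkt fqk taxqo fgc uuct kkhs
Final line count: 6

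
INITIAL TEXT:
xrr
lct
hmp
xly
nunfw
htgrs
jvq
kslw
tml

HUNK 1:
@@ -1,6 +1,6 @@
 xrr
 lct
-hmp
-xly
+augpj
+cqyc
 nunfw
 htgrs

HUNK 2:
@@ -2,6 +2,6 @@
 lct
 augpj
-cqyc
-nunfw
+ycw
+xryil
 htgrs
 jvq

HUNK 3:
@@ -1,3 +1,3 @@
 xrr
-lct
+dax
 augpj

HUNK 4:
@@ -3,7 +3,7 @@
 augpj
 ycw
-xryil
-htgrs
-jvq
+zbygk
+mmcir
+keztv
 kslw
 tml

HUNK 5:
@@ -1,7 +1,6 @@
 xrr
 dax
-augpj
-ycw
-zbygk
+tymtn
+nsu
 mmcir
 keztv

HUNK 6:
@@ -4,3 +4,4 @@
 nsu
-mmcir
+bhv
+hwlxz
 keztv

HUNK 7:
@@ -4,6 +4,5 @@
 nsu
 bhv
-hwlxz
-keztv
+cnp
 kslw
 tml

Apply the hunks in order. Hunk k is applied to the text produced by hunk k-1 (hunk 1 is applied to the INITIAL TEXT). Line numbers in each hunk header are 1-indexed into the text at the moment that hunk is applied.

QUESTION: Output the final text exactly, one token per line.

Answer: xrr
dax
tymtn
nsu
bhv
cnp
kslw
tml

Derivation:
Hunk 1: at line 1 remove [hmp,xly] add [augpj,cqyc] -> 9 lines: xrr lct augpj cqyc nunfw htgrs jvq kslw tml
Hunk 2: at line 2 remove [cqyc,nunfw] add [ycw,xryil] -> 9 lines: xrr lct augpj ycw xryil htgrs jvq kslw tml
Hunk 3: at line 1 remove [lct] add [dax] -> 9 lines: xrr dax augpj ycw xryil htgrs jvq kslw tml
Hunk 4: at line 3 remove [xryil,htgrs,jvq] add [zbygk,mmcir,keztv] -> 9 lines: xrr dax augpj ycw zbygk mmcir keztv kslw tml
Hunk 5: at line 1 remove [augpj,ycw,zbygk] add [tymtn,nsu] -> 8 lines: xrr dax tymtn nsu mmcir keztv kslw tml
Hunk 6: at line 4 remove [mmcir] add [bhv,hwlxz] -> 9 lines: xrr dax tymtn nsu bhv hwlxz keztv kslw tml
Hunk 7: at line 4 remove [hwlxz,keztv] add [cnp] -> 8 lines: xrr dax tymtn nsu bhv cnp kslw tml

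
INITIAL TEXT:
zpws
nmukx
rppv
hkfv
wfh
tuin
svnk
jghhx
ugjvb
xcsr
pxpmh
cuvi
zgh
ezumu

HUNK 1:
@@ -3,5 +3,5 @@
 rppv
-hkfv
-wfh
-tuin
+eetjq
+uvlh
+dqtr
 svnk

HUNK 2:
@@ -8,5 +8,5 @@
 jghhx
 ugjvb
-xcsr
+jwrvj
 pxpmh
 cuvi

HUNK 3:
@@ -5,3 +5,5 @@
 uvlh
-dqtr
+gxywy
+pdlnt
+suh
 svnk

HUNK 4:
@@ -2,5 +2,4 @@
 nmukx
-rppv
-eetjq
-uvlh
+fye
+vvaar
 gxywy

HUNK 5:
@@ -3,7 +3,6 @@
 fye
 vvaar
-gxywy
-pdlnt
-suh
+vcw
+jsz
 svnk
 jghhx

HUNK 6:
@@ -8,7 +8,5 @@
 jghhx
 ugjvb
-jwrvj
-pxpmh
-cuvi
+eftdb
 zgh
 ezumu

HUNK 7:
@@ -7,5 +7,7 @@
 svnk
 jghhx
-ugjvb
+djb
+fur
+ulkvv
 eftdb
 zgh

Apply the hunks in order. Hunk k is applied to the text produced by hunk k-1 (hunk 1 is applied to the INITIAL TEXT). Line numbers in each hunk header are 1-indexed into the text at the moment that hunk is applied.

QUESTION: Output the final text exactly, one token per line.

Hunk 1: at line 3 remove [hkfv,wfh,tuin] add [eetjq,uvlh,dqtr] -> 14 lines: zpws nmukx rppv eetjq uvlh dqtr svnk jghhx ugjvb xcsr pxpmh cuvi zgh ezumu
Hunk 2: at line 8 remove [xcsr] add [jwrvj] -> 14 lines: zpws nmukx rppv eetjq uvlh dqtr svnk jghhx ugjvb jwrvj pxpmh cuvi zgh ezumu
Hunk 3: at line 5 remove [dqtr] add [gxywy,pdlnt,suh] -> 16 lines: zpws nmukx rppv eetjq uvlh gxywy pdlnt suh svnk jghhx ugjvb jwrvj pxpmh cuvi zgh ezumu
Hunk 4: at line 2 remove [rppv,eetjq,uvlh] add [fye,vvaar] -> 15 lines: zpws nmukx fye vvaar gxywy pdlnt suh svnk jghhx ugjvb jwrvj pxpmh cuvi zgh ezumu
Hunk 5: at line 3 remove [gxywy,pdlnt,suh] add [vcw,jsz] -> 14 lines: zpws nmukx fye vvaar vcw jsz svnk jghhx ugjvb jwrvj pxpmh cuvi zgh ezumu
Hunk 6: at line 8 remove [jwrvj,pxpmh,cuvi] add [eftdb] -> 12 lines: zpws nmukx fye vvaar vcw jsz svnk jghhx ugjvb eftdb zgh ezumu
Hunk 7: at line 7 remove [ugjvb] add [djb,fur,ulkvv] -> 14 lines: zpws nmukx fye vvaar vcw jsz svnk jghhx djb fur ulkvv eftdb zgh ezumu

Answer: zpws
nmukx
fye
vvaar
vcw
jsz
svnk
jghhx
djb
fur
ulkvv
eftdb
zgh
ezumu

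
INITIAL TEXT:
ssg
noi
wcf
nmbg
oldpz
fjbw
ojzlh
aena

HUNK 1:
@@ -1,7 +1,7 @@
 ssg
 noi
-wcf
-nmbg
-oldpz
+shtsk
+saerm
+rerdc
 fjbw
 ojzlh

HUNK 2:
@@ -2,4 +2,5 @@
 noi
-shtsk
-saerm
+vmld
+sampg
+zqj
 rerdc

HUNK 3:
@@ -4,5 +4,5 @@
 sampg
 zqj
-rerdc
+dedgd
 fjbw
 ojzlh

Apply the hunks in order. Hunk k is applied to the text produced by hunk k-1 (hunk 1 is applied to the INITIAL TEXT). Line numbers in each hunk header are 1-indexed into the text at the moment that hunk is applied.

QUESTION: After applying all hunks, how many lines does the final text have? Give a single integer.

Hunk 1: at line 1 remove [wcf,nmbg,oldpz] add [shtsk,saerm,rerdc] -> 8 lines: ssg noi shtsk saerm rerdc fjbw ojzlh aena
Hunk 2: at line 2 remove [shtsk,saerm] add [vmld,sampg,zqj] -> 9 lines: ssg noi vmld sampg zqj rerdc fjbw ojzlh aena
Hunk 3: at line 4 remove [rerdc] add [dedgd] -> 9 lines: ssg noi vmld sampg zqj dedgd fjbw ojzlh aena
Final line count: 9

Answer: 9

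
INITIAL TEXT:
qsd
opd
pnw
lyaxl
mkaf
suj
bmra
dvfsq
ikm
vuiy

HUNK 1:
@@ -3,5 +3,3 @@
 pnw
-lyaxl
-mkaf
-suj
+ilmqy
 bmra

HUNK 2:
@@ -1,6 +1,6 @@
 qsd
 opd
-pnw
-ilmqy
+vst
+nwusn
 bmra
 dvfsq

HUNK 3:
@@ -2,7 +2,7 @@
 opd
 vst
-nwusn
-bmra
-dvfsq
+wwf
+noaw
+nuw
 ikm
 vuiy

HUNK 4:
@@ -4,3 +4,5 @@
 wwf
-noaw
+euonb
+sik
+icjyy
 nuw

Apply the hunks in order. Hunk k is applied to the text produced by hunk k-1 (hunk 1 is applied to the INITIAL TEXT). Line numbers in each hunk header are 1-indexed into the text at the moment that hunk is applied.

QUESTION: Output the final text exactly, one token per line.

Hunk 1: at line 3 remove [lyaxl,mkaf,suj] add [ilmqy] -> 8 lines: qsd opd pnw ilmqy bmra dvfsq ikm vuiy
Hunk 2: at line 1 remove [pnw,ilmqy] add [vst,nwusn] -> 8 lines: qsd opd vst nwusn bmra dvfsq ikm vuiy
Hunk 3: at line 2 remove [nwusn,bmra,dvfsq] add [wwf,noaw,nuw] -> 8 lines: qsd opd vst wwf noaw nuw ikm vuiy
Hunk 4: at line 4 remove [noaw] add [euonb,sik,icjyy] -> 10 lines: qsd opd vst wwf euonb sik icjyy nuw ikm vuiy

Answer: qsd
opd
vst
wwf
euonb
sik
icjyy
nuw
ikm
vuiy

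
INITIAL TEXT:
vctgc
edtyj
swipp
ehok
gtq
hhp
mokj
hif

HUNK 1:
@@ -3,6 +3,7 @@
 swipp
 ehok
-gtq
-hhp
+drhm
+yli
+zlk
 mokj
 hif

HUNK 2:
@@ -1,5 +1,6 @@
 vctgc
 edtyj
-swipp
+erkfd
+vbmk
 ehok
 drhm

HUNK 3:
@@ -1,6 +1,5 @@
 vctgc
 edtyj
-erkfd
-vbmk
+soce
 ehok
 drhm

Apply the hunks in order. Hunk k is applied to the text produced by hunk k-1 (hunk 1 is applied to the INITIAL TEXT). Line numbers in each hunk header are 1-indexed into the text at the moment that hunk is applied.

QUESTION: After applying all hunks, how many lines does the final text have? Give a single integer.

Hunk 1: at line 3 remove [gtq,hhp] add [drhm,yli,zlk] -> 9 lines: vctgc edtyj swipp ehok drhm yli zlk mokj hif
Hunk 2: at line 1 remove [swipp] add [erkfd,vbmk] -> 10 lines: vctgc edtyj erkfd vbmk ehok drhm yli zlk mokj hif
Hunk 3: at line 1 remove [erkfd,vbmk] add [soce] -> 9 lines: vctgc edtyj soce ehok drhm yli zlk mokj hif
Final line count: 9

Answer: 9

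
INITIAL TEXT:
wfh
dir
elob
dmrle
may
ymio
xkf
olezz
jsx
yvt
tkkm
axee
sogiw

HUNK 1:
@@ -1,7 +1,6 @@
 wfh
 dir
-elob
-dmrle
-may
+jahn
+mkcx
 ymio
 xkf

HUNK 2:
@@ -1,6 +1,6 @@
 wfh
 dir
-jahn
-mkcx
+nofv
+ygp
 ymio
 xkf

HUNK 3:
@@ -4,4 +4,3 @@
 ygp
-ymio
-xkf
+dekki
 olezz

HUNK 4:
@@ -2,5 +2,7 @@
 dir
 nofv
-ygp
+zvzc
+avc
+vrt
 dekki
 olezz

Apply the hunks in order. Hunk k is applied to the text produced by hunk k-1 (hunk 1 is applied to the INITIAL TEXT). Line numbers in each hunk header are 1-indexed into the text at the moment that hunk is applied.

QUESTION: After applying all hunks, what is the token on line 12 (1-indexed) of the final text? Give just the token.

Hunk 1: at line 1 remove [elob,dmrle,may] add [jahn,mkcx] -> 12 lines: wfh dir jahn mkcx ymio xkf olezz jsx yvt tkkm axee sogiw
Hunk 2: at line 1 remove [jahn,mkcx] add [nofv,ygp] -> 12 lines: wfh dir nofv ygp ymio xkf olezz jsx yvt tkkm axee sogiw
Hunk 3: at line 4 remove [ymio,xkf] add [dekki] -> 11 lines: wfh dir nofv ygp dekki olezz jsx yvt tkkm axee sogiw
Hunk 4: at line 2 remove [ygp] add [zvzc,avc,vrt] -> 13 lines: wfh dir nofv zvzc avc vrt dekki olezz jsx yvt tkkm axee sogiw
Final line 12: axee

Answer: axee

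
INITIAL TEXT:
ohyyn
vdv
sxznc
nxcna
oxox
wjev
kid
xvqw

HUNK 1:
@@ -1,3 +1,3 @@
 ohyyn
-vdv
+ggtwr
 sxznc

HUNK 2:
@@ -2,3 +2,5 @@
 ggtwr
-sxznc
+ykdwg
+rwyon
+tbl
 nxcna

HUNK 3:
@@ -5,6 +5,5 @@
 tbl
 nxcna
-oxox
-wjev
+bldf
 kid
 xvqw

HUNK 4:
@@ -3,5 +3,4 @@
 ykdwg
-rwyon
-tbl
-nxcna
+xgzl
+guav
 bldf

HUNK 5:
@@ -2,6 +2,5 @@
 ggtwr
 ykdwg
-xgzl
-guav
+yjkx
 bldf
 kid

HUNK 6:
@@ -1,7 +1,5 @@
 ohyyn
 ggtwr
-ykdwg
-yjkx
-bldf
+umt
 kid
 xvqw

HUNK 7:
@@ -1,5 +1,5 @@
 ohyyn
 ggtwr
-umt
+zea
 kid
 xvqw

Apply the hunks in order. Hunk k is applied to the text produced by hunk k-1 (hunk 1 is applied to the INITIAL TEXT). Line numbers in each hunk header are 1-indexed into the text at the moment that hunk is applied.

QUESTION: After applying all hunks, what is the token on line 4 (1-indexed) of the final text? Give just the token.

Answer: kid

Derivation:
Hunk 1: at line 1 remove [vdv] add [ggtwr] -> 8 lines: ohyyn ggtwr sxznc nxcna oxox wjev kid xvqw
Hunk 2: at line 2 remove [sxznc] add [ykdwg,rwyon,tbl] -> 10 lines: ohyyn ggtwr ykdwg rwyon tbl nxcna oxox wjev kid xvqw
Hunk 3: at line 5 remove [oxox,wjev] add [bldf] -> 9 lines: ohyyn ggtwr ykdwg rwyon tbl nxcna bldf kid xvqw
Hunk 4: at line 3 remove [rwyon,tbl,nxcna] add [xgzl,guav] -> 8 lines: ohyyn ggtwr ykdwg xgzl guav bldf kid xvqw
Hunk 5: at line 2 remove [xgzl,guav] add [yjkx] -> 7 lines: ohyyn ggtwr ykdwg yjkx bldf kid xvqw
Hunk 6: at line 1 remove [ykdwg,yjkx,bldf] add [umt] -> 5 lines: ohyyn ggtwr umt kid xvqw
Hunk 7: at line 1 remove [umt] add [zea] -> 5 lines: ohyyn ggtwr zea kid xvqw
Final line 4: kid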